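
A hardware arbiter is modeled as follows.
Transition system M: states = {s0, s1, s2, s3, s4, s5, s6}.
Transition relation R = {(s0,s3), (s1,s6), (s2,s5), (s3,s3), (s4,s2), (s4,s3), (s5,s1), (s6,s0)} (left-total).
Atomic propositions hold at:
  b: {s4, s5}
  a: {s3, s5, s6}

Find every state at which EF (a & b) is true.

Sat(a & b) = {s5}
EF (a & b): least fixpoint, start Z0 = {s5}, add states with some successor in Z. Z1 = {s2, s5}; Z2 = {s2, s4, s5}; fixed.
Sat(EF (a & b)) = {s2, s4, s5}

{s2, s4, s5}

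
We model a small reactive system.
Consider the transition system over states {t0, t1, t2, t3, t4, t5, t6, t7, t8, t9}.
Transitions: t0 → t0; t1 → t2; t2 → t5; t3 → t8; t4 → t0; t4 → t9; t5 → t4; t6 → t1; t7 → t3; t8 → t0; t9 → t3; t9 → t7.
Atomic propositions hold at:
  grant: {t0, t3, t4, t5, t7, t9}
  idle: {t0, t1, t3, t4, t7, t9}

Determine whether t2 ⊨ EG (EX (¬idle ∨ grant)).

Sat(¬idle) = {t2, t5, t6, t8}
Sat(¬idle ∨ grant) = {t0, t2, t3, t4, t5, t6, t7, t8, t9}
Sat(EX (¬idle ∨ grant)) = {s : some successor in {t0, t2, t3, t4, t5, t6, t7, t8, t9}} = {t0, t1, t2, t3, t4, t5, t7, t8, t9}
EG (EX (¬idle ∨ grant)): greatest fixpoint, start Z0 = {t0, t1, t2, t3, t4, t5, t7, t8, t9}, keep only states in Sat with some successor in Z. Already a fixed point.
Sat(EG (EX (¬idle ∨ grant))) = {t0, t1, t2, t3, t4, t5, t7, t8, t9}
t2 ∈ Sat(EG (EX (¬idle ∨ grant))) = {t0, t1, t2, t3, t4, t5, t7, t8, t9}, so the formula holds at t2.

Yes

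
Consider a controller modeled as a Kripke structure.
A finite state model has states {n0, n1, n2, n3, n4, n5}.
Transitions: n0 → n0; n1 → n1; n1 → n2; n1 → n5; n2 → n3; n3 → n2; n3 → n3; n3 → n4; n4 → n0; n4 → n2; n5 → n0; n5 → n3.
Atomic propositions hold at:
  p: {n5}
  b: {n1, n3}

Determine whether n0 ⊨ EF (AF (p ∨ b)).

Sat(p ∨ b) = {n1, n3, n5}
AF (p ∨ b): least fixpoint, start Z0 = {n1, n3, n5}, add states with every successor in Z. Z1 = {n1, n2, n3, n5}; fixed.
Sat(AF (p ∨ b)) = {n1, n2, n3, n5}
EF (AF (p ∨ b)): least fixpoint, start Z0 = {n1, n2, n3, n5}, add states with some successor in Z. Z1 = {n1, n2, n3, n4, n5}; fixed.
Sat(EF (AF (p ∨ b))) = {n1, n2, n3, n4, n5}
n0 ∉ Sat(EF (AF (p ∨ b))) = {n1, n2, n3, n4, n5}, so the formula does not hold at n0.

No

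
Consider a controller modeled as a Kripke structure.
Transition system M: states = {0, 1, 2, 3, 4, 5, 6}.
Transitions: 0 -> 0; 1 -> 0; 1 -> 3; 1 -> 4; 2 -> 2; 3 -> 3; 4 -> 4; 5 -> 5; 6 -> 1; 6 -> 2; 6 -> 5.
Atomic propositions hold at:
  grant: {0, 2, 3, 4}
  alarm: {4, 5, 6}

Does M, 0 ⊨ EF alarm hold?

No

EF alarm: least fixpoint, start Z0 = {4, 5, 6}, add states with some successor in Z. Z1 = {1, 4, 5, 6}; fixed.
Sat(EF alarm) = {1, 4, 5, 6}
0 ∉ Sat(EF alarm) = {1, 4, 5, 6}, so the formula does not hold at 0.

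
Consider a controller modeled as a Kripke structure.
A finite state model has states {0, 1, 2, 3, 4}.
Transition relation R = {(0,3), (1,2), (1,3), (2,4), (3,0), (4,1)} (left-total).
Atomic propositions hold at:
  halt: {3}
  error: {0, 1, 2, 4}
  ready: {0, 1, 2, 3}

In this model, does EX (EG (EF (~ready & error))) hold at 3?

Sat(~ready) = {4}
Sat(~ready & error) = {4}
EF (~ready & error): least fixpoint, start Z0 = {4}, add states with some successor in Z. Z1 = {2, 4}; Z2 = {1, 2, 4}; fixed.
Sat(EF (~ready & error)) = {1, 2, 4}
EG (EF (~ready & error)): greatest fixpoint, start Z0 = {1, 2, 4}, keep only states in Sat with some successor in Z. Already a fixed point.
Sat(EG (EF (~ready & error))) = {1, 2, 4}
Sat(EX (EG (EF (~ready & error)))) = {s : some successor in {1, 2, 4}} = {1, 2, 4}
3 ∉ Sat(EX (EG (EF (~ready & error)))) = {1, 2, 4}, so the formula does not hold at 3.

No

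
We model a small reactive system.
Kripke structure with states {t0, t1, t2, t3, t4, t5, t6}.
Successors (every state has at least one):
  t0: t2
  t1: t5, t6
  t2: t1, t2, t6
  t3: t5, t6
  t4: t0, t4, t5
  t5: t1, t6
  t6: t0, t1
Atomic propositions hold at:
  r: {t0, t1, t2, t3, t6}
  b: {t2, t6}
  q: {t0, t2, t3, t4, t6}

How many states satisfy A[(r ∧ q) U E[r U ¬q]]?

6

Sat(r ∧ q) = {t0, t2, t3, t6}
Sat(¬q) = {t1, t5}
E[r U ¬q]: least fixpoint, start Z0 = Sat(¬q) = {t1, t5}, add states in Sat(r) with some successor in Z. Z1 = {t1, t2, t3, t5, t6}; Z2 = {t0, t1, t2, t3, t5, t6}; fixed.
Sat(E[r U ¬q]) = {t0, t1, t2, t3, t5, t6}
A[(r ∧ q) U E[r U ¬q]]: least fixpoint, start Z0 = Sat(E[r U ¬q]) = {t0, t1, t2, t3, t5, t6}, add states in Sat(r ∧ q) with every successor in Z. Already a fixed point.
Sat(A[(r ∧ q) U E[r U ¬q]]) = {t0, t1, t2, t3, t5, t6}
|Sat(A[(r ∧ q) U E[r U ¬q]])| = |{t0, t1, t2, t3, t5, t6}| = 6.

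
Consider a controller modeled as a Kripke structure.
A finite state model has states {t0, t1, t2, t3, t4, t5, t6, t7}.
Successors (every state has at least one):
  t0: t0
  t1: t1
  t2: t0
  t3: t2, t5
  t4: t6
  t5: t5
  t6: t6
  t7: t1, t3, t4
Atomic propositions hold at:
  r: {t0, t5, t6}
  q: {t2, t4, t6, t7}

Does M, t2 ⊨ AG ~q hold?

Sat(~q) = {t0, t1, t3, t5}
AG ~q: greatest fixpoint, start Z0 = {t0, t1, t3, t5}, keep only states in Sat with every successor in Z. Z1 = {t0, t1, t5}; fixed.
Sat(AG ~q) = {t0, t1, t5}
t2 ∉ Sat(AG ~q) = {t0, t1, t5}, so the formula does not hold at t2.

No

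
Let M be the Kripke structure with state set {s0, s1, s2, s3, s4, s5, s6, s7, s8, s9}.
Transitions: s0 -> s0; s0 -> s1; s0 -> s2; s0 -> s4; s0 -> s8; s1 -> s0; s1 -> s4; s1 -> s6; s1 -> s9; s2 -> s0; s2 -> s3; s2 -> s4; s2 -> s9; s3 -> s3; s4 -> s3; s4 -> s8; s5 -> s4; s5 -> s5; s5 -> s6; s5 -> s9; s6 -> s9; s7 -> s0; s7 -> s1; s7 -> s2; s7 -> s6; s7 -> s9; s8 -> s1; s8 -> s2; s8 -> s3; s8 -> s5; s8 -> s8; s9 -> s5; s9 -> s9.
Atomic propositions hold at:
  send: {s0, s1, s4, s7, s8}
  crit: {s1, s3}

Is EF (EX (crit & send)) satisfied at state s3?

No

Sat(crit & send) = {s1}
Sat(EX (crit & send)) = {s : some successor in {s1}} = {s0, s7, s8}
EF (EX (crit & send)): least fixpoint, start Z0 = {s0, s7, s8}, add states with some successor in Z. Z1 = {s0, s1, s2, s4, s7, s8}; Z2 = {s0, s1, s2, s4, s5, s7, s8}; Z3 = {s0, s1, s2, s4, s5, s7, s8, s9}; Z4 = {s0, s1, s2, s4, s5, s6, s7, s8, s9}; fixed.
Sat(EF (EX (crit & send))) = {s0, s1, s2, s4, s5, s6, s7, s8, s9}
s3 ∉ Sat(EF (EX (crit & send))) = {s0, s1, s2, s4, s5, s6, s7, s8, s9}, so the formula does not hold at s3.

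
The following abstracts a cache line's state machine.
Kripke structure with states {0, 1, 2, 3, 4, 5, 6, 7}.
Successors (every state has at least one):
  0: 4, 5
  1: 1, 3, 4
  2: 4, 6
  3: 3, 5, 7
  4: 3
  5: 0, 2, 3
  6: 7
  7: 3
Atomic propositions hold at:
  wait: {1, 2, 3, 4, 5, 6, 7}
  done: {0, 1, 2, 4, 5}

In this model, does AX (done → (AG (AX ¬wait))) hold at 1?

Sat(¬wait) = {0}
Sat(AX ¬wait) = {s : every successor in {0}} = ∅
AG (AX ¬wait): greatest fixpoint, start Z0 = ∅, keep only states in Sat with every successor in Z. Already a fixed point.
Sat(AG (AX ¬wait)) = ∅
Sat(done → (AG (AX ¬wait))) = {3, 6, 7}
Sat(AX (done → (AG (AX ¬wait)))) = {s : every successor in {3, 6, 7}} = {4, 6, 7}
1 ∉ Sat(AX (done → (AG (AX ¬wait)))) = {4, 6, 7}, so the formula does not hold at 1.

No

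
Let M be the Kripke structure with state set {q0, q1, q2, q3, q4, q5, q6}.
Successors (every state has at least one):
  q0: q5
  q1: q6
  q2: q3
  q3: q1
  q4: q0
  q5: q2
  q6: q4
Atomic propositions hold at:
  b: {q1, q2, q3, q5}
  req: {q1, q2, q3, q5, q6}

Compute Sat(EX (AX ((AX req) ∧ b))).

{q0, q2, q4, q5}

Sat(AX req) = {s : every successor in {q1, q2, q3, q5, q6}} = {q0, q1, q2, q3, q5}
Sat((AX req) ∧ b) = {q1, q2, q3, q5}
Sat(AX ((AX req) ∧ b)) = {s : every successor in {q1, q2, q3, q5}} = {q0, q2, q3, q5}
Sat(EX (AX ((AX req) ∧ b))) = {s : some successor in {q0, q2, q3, q5}} = {q0, q2, q4, q5}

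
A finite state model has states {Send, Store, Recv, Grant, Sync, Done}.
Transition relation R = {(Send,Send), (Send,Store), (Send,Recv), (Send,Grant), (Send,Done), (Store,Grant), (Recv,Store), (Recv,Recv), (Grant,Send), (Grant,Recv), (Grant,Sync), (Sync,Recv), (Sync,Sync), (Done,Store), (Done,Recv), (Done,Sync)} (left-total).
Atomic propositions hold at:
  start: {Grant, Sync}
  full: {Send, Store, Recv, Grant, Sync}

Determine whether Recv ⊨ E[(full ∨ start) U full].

Yes

Sat(full ∨ start) = {Send, Store, Recv, Grant, Sync}
E[(full ∨ start) U full]: least fixpoint, start Z0 = Sat(full) = {Send, Store, Recv, Grant, Sync}, add states in Sat(full ∨ start) with some successor in Z. Already a fixed point.
Sat(E[(full ∨ start) U full]) = {Send, Store, Recv, Grant, Sync}
Recv ∈ Sat(E[(full ∨ start) U full]) = {Send, Store, Recv, Grant, Sync}, so the formula holds at Recv.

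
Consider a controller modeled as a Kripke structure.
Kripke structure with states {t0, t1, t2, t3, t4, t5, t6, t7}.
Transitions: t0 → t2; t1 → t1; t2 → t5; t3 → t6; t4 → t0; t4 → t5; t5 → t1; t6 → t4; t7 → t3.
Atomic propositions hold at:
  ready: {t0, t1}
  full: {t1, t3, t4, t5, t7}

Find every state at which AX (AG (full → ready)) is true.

{t1, t5}

Sat(full → ready) = {t0, t1, t2, t6}
AG (full → ready): greatest fixpoint, start Z0 = {t0, t1, t2, t6}, keep only states in Sat with every successor in Z. Z1 = {t0, t1}; Z2 = {t1}; fixed.
Sat(AG (full → ready)) = {t1}
Sat(AX (AG (full → ready))) = {s : every successor in {t1}} = {t1, t5}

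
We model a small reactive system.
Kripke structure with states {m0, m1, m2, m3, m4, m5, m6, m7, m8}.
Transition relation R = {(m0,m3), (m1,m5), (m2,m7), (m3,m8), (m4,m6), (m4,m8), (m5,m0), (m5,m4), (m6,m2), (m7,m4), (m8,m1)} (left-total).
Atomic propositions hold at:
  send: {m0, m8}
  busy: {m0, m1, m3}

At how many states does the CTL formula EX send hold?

3

Sat(EX send) = {s : some successor in {m0, m8}} = {m3, m4, m5}
|Sat(EX send)| = |{m3, m4, m5}| = 3.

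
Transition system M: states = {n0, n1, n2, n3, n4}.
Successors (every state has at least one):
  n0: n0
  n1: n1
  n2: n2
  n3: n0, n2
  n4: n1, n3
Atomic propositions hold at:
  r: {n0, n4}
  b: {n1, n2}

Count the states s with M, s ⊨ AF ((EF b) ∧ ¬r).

4

EF b: least fixpoint, start Z0 = {n1, n2}, add states with some successor in Z. Z1 = {n1, n2, n3, n4}; fixed.
Sat(EF b) = {n1, n2, n3, n4}
Sat(¬r) = {n1, n2, n3}
Sat((EF b) ∧ ¬r) = {n1, n2, n3}
AF ((EF b) ∧ ¬r): least fixpoint, start Z0 = {n1, n2, n3}, add states with every successor in Z. Z1 = {n1, n2, n3, n4}; fixed.
Sat(AF ((EF b) ∧ ¬r)) = {n1, n2, n3, n4}
|Sat(AF ((EF b) ∧ ¬r))| = |{n1, n2, n3, n4}| = 4.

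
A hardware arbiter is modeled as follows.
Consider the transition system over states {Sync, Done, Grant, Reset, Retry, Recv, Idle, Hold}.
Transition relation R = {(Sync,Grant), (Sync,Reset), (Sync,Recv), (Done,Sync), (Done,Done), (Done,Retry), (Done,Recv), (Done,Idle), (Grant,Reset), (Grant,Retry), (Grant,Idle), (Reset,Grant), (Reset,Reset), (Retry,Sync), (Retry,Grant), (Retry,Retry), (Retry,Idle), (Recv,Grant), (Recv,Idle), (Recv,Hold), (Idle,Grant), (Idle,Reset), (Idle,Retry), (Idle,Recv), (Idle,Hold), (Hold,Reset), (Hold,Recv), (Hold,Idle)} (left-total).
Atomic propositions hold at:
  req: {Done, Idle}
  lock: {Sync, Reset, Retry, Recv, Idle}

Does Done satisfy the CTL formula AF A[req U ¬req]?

No

Sat(¬req) = {Sync, Grant, Reset, Retry, Recv, Hold}
A[req U ¬req]: least fixpoint, start Z0 = Sat(¬req) = {Sync, Grant, Reset, Retry, Recv, Hold}, add states in Sat(req) with every successor in Z. Z1 = {Sync, Grant, Reset, Retry, Recv, Idle, Hold}; fixed.
Sat(A[req U ¬req]) = {Sync, Grant, Reset, Retry, Recv, Idle, Hold}
AF A[req U ¬req]: least fixpoint, start Z0 = {Sync, Grant, Reset, Retry, Recv, Idle, Hold}, add states with every successor in Z. Already a fixed point.
Sat(AF A[req U ¬req]) = {Sync, Grant, Reset, Retry, Recv, Idle, Hold}
Done ∉ Sat(AF A[req U ¬req]) = {Sync, Grant, Reset, Retry, Recv, Idle, Hold}, so the formula does not hold at Done.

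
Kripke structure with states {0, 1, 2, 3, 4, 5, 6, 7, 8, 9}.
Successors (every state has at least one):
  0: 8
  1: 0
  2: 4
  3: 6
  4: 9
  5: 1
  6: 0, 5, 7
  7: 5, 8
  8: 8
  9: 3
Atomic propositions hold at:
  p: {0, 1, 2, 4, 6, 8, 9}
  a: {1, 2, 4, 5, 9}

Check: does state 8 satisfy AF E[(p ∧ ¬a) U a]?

No

Sat(¬a) = {0, 3, 6, 7, 8}
Sat(p ∧ ¬a) = {0, 6, 8}
E[(p ∧ ¬a) U a]: least fixpoint, start Z0 = Sat(a) = {1, 2, 4, 5, 9}, add states in Sat(p ∧ ¬a) with some successor in Z. Z1 = {1, 2, 4, 5, 6, 9}; fixed.
Sat(E[(p ∧ ¬a) U a]) = {1, 2, 4, 5, 6, 9}
AF E[(p ∧ ¬a) U a]: least fixpoint, start Z0 = {1, 2, 4, 5, 6, 9}, add states with every successor in Z. Z1 = {1, 2, 3, 4, 5, 6, 9}; fixed.
Sat(AF E[(p ∧ ¬a) U a]) = {1, 2, 3, 4, 5, 6, 9}
8 ∉ Sat(AF E[(p ∧ ¬a) U a]) = {1, 2, 3, 4, 5, 6, 9}, so the formula does not hold at 8.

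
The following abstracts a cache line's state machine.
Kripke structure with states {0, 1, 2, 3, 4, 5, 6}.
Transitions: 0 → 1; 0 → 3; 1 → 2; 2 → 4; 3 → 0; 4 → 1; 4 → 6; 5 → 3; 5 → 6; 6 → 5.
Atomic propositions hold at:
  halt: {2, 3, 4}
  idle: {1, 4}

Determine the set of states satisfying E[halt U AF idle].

AF idle: least fixpoint, start Z0 = {1, 4}, add states with every successor in Z. Z1 = {1, 2, 4}; fixed.
Sat(AF idle) = {1, 2, 4}
E[halt U AF idle]: least fixpoint, start Z0 = Sat(AF idle) = {1, 2, 4}, add states in Sat(halt) with some successor in Z. Already a fixed point.
Sat(E[halt U AF idle]) = {1, 2, 4}

{1, 2, 4}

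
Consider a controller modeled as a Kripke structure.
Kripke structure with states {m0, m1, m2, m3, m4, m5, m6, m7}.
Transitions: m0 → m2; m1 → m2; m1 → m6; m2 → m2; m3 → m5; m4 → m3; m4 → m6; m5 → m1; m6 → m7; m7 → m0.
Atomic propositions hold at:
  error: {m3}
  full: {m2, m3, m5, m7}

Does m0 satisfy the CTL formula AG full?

No

AG full: greatest fixpoint, start Z0 = {m2, m3, m5, m7}, keep only states in Sat with every successor in Z. Z1 = {m2, m3}; Z2 = {m2}; fixed.
Sat(AG full) = {m2}
m0 ∉ Sat(AG full) = {m2}, so the formula does not hold at m0.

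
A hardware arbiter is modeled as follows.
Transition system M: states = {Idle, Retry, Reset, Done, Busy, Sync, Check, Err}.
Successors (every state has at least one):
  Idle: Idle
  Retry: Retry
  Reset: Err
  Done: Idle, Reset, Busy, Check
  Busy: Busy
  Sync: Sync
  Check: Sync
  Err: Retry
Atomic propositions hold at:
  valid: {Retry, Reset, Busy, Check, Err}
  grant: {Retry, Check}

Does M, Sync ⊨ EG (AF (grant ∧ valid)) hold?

Sat(grant ∧ valid) = {Retry, Check}
AF (grant ∧ valid): least fixpoint, start Z0 = {Retry, Check}, add states with every successor in Z. Z1 = {Retry, Check, Err}; Z2 = {Retry, Reset, Check, Err}; fixed.
Sat(AF (grant ∧ valid)) = {Retry, Reset, Check, Err}
EG (AF (grant ∧ valid)): greatest fixpoint, start Z0 = {Retry, Reset, Check, Err}, keep only states in Sat with some successor in Z. Z1 = {Retry, Reset, Err}; fixed.
Sat(EG (AF (grant ∧ valid))) = {Retry, Reset, Err}
Sync ∉ Sat(EG (AF (grant ∧ valid))) = {Retry, Reset, Err}, so the formula does not hold at Sync.

No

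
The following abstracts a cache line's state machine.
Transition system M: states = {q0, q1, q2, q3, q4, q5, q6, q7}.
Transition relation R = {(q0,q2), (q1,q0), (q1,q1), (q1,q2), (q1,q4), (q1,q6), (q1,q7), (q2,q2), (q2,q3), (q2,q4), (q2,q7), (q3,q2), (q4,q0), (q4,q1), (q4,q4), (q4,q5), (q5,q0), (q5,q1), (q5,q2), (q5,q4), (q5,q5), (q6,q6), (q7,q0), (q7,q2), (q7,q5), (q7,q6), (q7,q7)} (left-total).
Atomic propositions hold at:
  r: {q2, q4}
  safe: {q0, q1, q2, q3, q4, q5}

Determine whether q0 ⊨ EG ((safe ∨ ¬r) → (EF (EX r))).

Yes

Sat(¬r) = {q0, q1, q3, q5, q6, q7}
Sat(safe ∨ ¬r) = {q0, q1, q2, q3, q4, q5, q6, q7}
Sat(EX r) = {s : some successor in {q2, q4}} = {q0, q1, q2, q3, q4, q5, q7}
EF (EX r): least fixpoint, start Z0 = {q0, q1, q2, q3, q4, q5, q7}, add states with some successor in Z. Already a fixed point.
Sat(EF (EX r)) = {q0, q1, q2, q3, q4, q5, q7}
Sat((safe ∨ ¬r) → (EF (EX r))) = {q0, q1, q2, q3, q4, q5, q7}
EG ((safe ∨ ¬r) → (EF (EX r))): greatest fixpoint, start Z0 = {q0, q1, q2, q3, q4, q5, q7}, keep only states in Sat with some successor in Z. Already a fixed point.
Sat(EG ((safe ∨ ¬r) → (EF (EX r)))) = {q0, q1, q2, q3, q4, q5, q7}
q0 ∈ Sat(EG ((safe ∨ ¬r) → (EF (EX r)))) = {q0, q1, q2, q3, q4, q5, q7}, so the formula holds at q0.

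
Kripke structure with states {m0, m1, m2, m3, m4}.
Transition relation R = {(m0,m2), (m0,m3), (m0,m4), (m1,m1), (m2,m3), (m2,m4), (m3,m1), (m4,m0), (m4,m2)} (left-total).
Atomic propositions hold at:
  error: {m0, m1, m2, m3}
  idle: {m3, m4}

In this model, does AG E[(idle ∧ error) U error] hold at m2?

Sat(idle ∧ error) = {m3}
E[(idle ∧ error) U error]: least fixpoint, start Z0 = Sat(error) = {m0, m1, m2, m3}, add states in Sat(idle ∧ error) with some successor in Z. Already a fixed point.
Sat(E[(idle ∧ error) U error]) = {m0, m1, m2, m3}
AG E[(idle ∧ error) U error]: greatest fixpoint, start Z0 = {m0, m1, m2, m3}, keep only states in Sat with every successor in Z. Z1 = {m1, m3}; fixed.
Sat(AG E[(idle ∧ error) U error]) = {m1, m3}
m2 ∉ Sat(AG E[(idle ∧ error) U error]) = {m1, m3}, so the formula does not hold at m2.

No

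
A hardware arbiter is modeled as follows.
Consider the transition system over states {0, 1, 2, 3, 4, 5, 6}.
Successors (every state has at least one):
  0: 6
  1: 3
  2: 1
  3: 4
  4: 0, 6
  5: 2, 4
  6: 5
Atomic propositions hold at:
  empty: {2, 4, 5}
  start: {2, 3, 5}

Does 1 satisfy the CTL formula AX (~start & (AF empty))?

No

Sat(~start) = {0, 1, 4, 6}
AF empty: least fixpoint, start Z0 = {2, 4, 5}, add states with every successor in Z. Z1 = {2, 3, 4, 5, 6}; Z2 = {0, 1, 2, 3, 4, 5, 6}; fixed.
Sat(AF empty) = {0, 1, 2, 3, 4, 5, 6}
Sat(~start & (AF empty)) = {0, 1, 4, 6}
Sat(AX (~start & (AF empty))) = {s : every successor in {0, 1, 4, 6}} = {0, 2, 3, 4}
1 ∉ Sat(AX (~start & (AF empty))) = {0, 2, 3, 4}, so the formula does not hold at 1.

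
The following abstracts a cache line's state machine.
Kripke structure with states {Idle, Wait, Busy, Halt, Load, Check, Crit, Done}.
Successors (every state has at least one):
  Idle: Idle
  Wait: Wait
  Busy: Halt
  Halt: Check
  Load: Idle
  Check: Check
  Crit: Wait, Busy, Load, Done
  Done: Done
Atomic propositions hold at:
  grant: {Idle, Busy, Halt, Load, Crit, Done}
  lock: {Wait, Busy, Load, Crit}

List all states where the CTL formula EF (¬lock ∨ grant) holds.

{Idle, Busy, Halt, Load, Check, Crit, Done}

Sat(¬lock) = {Idle, Halt, Check, Done}
Sat(¬lock ∨ grant) = {Idle, Busy, Halt, Load, Check, Crit, Done}
EF (¬lock ∨ grant): least fixpoint, start Z0 = {Idle, Busy, Halt, Load, Check, Crit, Done}, add states with some successor in Z. Already a fixed point.
Sat(EF (¬lock ∨ grant)) = {Idle, Busy, Halt, Load, Check, Crit, Done}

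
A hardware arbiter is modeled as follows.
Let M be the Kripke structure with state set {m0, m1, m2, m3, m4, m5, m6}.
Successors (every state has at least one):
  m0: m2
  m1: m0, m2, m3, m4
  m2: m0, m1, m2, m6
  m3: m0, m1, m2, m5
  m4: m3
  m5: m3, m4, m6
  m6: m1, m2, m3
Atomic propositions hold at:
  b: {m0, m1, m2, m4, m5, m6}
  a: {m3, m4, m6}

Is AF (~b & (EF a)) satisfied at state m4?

Yes

Sat(~b) = {m3}
EF a: least fixpoint, start Z0 = {m3, m4, m6}, add states with some successor in Z. Z1 = {m1, m2, m3, m4, m5, m6}; Z2 = {m0, m1, m2, m3, m4, m5, m6}; fixed.
Sat(EF a) = {m0, m1, m2, m3, m4, m5, m6}
Sat(~b & (EF a)) = {m3}
AF (~b & (EF a)): least fixpoint, start Z0 = {m3}, add states with every successor in Z. Z1 = {m3, m4}; fixed.
Sat(AF (~b & (EF a))) = {m3, m4}
m4 ∈ Sat(AF (~b & (EF a))) = {m3, m4}, so the formula holds at m4.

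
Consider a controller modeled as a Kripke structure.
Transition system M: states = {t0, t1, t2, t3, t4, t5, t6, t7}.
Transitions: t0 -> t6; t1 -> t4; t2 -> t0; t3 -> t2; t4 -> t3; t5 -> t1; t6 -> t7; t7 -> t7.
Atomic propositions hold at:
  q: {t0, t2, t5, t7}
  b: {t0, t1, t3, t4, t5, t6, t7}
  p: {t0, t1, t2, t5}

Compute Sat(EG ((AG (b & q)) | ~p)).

{t6, t7}

Sat(b & q) = {t0, t5, t7}
AG (b & q): greatest fixpoint, start Z0 = {t0, t5, t7}, keep only states in Sat with every successor in Z. Z1 = {t7}; fixed.
Sat(AG (b & q)) = {t7}
Sat(~p) = {t3, t4, t6, t7}
Sat((AG (b & q)) | ~p) = {t3, t4, t6, t7}
EG ((AG (b & q)) | ~p): greatest fixpoint, start Z0 = {t3, t4, t6, t7}, keep only states in Sat with some successor in Z. Z1 = {t4, t6, t7}; Z2 = {t6, t7}; fixed.
Sat(EG ((AG (b & q)) | ~p)) = {t6, t7}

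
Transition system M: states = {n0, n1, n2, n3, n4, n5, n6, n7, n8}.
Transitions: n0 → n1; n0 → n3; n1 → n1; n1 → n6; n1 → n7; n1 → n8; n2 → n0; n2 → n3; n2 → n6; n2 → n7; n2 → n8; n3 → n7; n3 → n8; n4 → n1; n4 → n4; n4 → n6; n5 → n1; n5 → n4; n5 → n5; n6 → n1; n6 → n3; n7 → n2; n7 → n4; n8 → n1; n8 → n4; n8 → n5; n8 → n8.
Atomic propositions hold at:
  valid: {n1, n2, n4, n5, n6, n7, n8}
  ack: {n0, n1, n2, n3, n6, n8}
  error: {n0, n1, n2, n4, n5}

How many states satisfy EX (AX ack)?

Sat(AX ack) = {s : every successor in {n0, n1, n2, n3, n6, n8}} = {n0, n6}
Sat(EX (AX ack)) = {s : some successor in {n0, n6}} = {n1, n2, n4}
|Sat(EX (AX ack))| = |{n1, n2, n4}| = 3.

3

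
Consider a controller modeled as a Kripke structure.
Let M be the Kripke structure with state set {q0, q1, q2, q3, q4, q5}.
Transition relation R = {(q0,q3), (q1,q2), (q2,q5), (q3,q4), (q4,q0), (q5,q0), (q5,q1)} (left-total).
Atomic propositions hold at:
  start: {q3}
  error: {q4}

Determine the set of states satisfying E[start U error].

E[start U error]: least fixpoint, start Z0 = Sat(error) = {q4}, add states in Sat(start) with some successor in Z. Z1 = {q3, q4}; fixed.
Sat(E[start U error]) = {q3, q4}

{q3, q4}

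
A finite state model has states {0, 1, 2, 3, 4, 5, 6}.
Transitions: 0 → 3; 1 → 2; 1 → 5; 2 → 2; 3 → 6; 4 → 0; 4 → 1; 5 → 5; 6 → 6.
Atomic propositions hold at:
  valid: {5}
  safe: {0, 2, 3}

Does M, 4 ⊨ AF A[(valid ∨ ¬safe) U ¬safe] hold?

Sat(¬safe) = {1, 4, 5, 6}
Sat(valid ∨ ¬safe) = {1, 4, 5, 6}
A[(valid ∨ ¬safe) U ¬safe]: least fixpoint, start Z0 = Sat(¬safe) = {1, 4, 5, 6}, add states in Sat(valid ∨ ¬safe) with every successor in Z. Already a fixed point.
Sat(A[(valid ∨ ¬safe) U ¬safe]) = {1, 4, 5, 6}
AF A[(valid ∨ ¬safe) U ¬safe]: least fixpoint, start Z0 = {1, 4, 5, 6}, add states with every successor in Z. Z1 = {1, 3, 4, 5, 6}; Z2 = {0, 1, 3, 4, 5, 6}; fixed.
Sat(AF A[(valid ∨ ¬safe) U ¬safe]) = {0, 1, 3, 4, 5, 6}
4 ∈ Sat(AF A[(valid ∨ ¬safe) U ¬safe]) = {0, 1, 3, 4, 5, 6}, so the formula holds at 4.

Yes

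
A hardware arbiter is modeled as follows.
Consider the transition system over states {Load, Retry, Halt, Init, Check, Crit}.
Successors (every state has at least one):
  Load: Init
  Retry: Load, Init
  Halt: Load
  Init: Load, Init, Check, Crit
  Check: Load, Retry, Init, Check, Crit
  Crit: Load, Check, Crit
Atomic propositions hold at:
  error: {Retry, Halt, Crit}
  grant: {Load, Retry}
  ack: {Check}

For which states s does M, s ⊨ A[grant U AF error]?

AF error: least fixpoint, start Z0 = {Retry, Halt, Crit}, add states with every successor in Z. Already a fixed point.
Sat(AF error) = {Retry, Halt, Crit}
A[grant U AF error]: least fixpoint, start Z0 = Sat(AF error) = {Retry, Halt, Crit}, add states in Sat(grant) with every successor in Z. Already a fixed point.
Sat(A[grant U AF error]) = {Retry, Halt, Crit}

{Retry, Halt, Crit}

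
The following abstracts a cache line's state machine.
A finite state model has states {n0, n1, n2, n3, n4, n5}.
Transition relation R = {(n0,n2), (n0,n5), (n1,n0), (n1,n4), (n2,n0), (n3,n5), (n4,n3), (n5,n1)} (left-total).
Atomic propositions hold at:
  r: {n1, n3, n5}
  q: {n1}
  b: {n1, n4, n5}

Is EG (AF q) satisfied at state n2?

AF q: least fixpoint, start Z0 = {n1}, add states with every successor in Z. Z1 = {n1, n5}; Z2 = {n1, n3, n5}; Z3 = {n1, n3, n4, n5}; fixed.
Sat(AF q) = {n1, n3, n4, n5}
EG (AF q): greatest fixpoint, start Z0 = {n1, n3, n4, n5}, keep only states in Sat with some successor in Z. Already a fixed point.
Sat(EG (AF q)) = {n1, n3, n4, n5}
n2 ∉ Sat(EG (AF q)) = {n1, n3, n4, n5}, so the formula does not hold at n2.

No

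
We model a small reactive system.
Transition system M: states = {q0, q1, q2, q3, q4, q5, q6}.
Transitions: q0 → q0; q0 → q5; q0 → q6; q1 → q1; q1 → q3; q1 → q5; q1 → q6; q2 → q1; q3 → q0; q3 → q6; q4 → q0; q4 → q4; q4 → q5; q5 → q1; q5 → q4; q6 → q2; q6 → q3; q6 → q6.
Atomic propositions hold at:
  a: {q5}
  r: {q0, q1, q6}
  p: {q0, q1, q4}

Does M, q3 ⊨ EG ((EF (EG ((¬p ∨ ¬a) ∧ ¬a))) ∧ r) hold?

Sat(¬p) = {q2, q3, q5, q6}
Sat(¬a) = {q0, q1, q2, q3, q4, q6}
Sat(¬p ∨ ¬a) = {q0, q1, q2, q3, q4, q5, q6}
Sat((¬p ∨ ¬a) ∧ ¬a) = {q0, q1, q2, q3, q4, q6}
EG ((¬p ∨ ¬a) ∧ ¬a): greatest fixpoint, start Z0 = {q0, q1, q2, q3, q4, q6}, keep only states in Sat with some successor in Z. Already a fixed point.
Sat(EG ((¬p ∨ ¬a) ∧ ¬a)) = {q0, q1, q2, q3, q4, q6}
EF (EG ((¬p ∨ ¬a) ∧ ¬a)): least fixpoint, start Z0 = {q0, q1, q2, q3, q4, q6}, add states with some successor in Z. Z1 = {q0, q1, q2, q3, q4, q5, q6}; fixed.
Sat(EF (EG ((¬p ∨ ¬a) ∧ ¬a))) = {q0, q1, q2, q3, q4, q5, q6}
Sat((EF (EG ((¬p ∨ ¬a) ∧ ¬a))) ∧ r) = {q0, q1, q6}
EG ((EF (EG ((¬p ∨ ¬a) ∧ ¬a))) ∧ r): greatest fixpoint, start Z0 = {q0, q1, q6}, keep only states in Sat with some successor in Z. Already a fixed point.
Sat(EG ((EF (EG ((¬p ∨ ¬a) ∧ ¬a))) ∧ r)) = {q0, q1, q6}
q3 ∉ Sat(EG ((EF (EG ((¬p ∨ ¬a) ∧ ¬a))) ∧ r)) = {q0, q1, q6}, so the formula does not hold at q3.

No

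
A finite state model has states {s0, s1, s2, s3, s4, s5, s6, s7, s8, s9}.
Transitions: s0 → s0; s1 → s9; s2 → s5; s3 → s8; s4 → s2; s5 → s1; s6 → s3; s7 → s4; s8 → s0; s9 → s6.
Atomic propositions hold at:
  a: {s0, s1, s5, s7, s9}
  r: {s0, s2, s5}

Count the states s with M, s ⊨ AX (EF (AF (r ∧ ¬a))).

Sat(¬a) = {s2, s3, s4, s6, s8}
Sat(r ∧ ¬a) = {s2}
AF (r ∧ ¬a): least fixpoint, start Z0 = {s2}, add states with every successor in Z. Z1 = {s2, s4}; Z2 = {s2, s4, s7}; fixed.
Sat(AF (r ∧ ¬a)) = {s2, s4, s7}
EF (AF (r ∧ ¬a)): least fixpoint, start Z0 = {s2, s4, s7}, add states with some successor in Z. Already a fixed point.
Sat(EF (AF (r ∧ ¬a))) = {s2, s4, s7}
Sat(AX (EF (AF (r ∧ ¬a)))) = {s : every successor in {s2, s4, s7}} = {s4, s7}
|Sat(AX (EF (AF (r ∧ ¬a))))| = |{s4, s7}| = 2.

2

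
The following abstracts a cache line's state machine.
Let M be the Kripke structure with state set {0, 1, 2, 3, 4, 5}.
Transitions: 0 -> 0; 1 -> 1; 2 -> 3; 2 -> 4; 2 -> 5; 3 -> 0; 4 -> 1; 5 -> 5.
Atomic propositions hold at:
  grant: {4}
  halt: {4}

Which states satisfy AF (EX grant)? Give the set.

{2}

Sat(EX grant) = {s : some successor in {4}} = {2}
AF (EX grant): least fixpoint, start Z0 = {2}, add states with every successor in Z. Already a fixed point.
Sat(AF (EX grant)) = {2}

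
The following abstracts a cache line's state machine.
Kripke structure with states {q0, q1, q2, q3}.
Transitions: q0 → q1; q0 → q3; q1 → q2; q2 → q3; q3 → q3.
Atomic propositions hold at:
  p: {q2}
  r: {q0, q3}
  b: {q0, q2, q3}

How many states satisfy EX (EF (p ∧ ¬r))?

Sat(¬r) = {q1, q2}
Sat(p ∧ ¬r) = {q2}
EF (p ∧ ¬r): least fixpoint, start Z0 = {q2}, add states with some successor in Z. Z1 = {q1, q2}; Z2 = {q0, q1, q2}; fixed.
Sat(EF (p ∧ ¬r)) = {q0, q1, q2}
Sat(EX (EF (p ∧ ¬r))) = {s : some successor in {q0, q1, q2}} = {q0, q1}
|Sat(EX (EF (p ∧ ¬r)))| = |{q0, q1}| = 2.

2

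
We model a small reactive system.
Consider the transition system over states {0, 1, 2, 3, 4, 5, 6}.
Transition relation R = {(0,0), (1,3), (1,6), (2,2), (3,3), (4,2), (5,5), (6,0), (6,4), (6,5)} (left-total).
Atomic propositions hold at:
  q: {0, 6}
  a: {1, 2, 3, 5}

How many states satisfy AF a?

5

AF a: least fixpoint, start Z0 = {1, 2, 3, 5}, add states with every successor in Z. Z1 = {1, 2, 3, 4, 5}; fixed.
Sat(AF a) = {1, 2, 3, 4, 5}
|Sat(AF a)| = |{1, 2, 3, 4, 5}| = 5.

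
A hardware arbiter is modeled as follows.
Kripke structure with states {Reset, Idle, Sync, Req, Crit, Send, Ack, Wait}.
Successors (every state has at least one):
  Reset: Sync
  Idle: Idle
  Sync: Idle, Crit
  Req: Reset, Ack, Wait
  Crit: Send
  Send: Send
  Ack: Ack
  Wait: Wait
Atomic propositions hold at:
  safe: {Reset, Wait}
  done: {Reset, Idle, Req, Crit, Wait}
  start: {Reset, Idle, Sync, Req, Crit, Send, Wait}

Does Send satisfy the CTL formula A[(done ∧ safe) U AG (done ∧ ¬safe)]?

Sat(done ∧ safe) = {Reset, Wait}
Sat(¬safe) = {Idle, Sync, Req, Crit, Send, Ack}
Sat(done ∧ ¬safe) = {Idle, Req, Crit}
AG (done ∧ ¬safe): greatest fixpoint, start Z0 = {Idle, Req, Crit}, keep only states in Sat with every successor in Z. Z1 = {Idle}; fixed.
Sat(AG (done ∧ ¬safe)) = {Idle}
A[(done ∧ safe) U AG (done ∧ ¬safe)]: least fixpoint, start Z0 = Sat(AG (done ∧ ¬safe)) = {Idle}, add states in Sat(done ∧ safe) with every successor in Z. Already a fixed point.
Sat(A[(done ∧ safe) U AG (done ∧ ¬safe)]) = {Idle}
Send ∉ Sat(A[(done ∧ safe) U AG (done ∧ ¬safe)]) = {Idle}, so the formula does not hold at Send.

No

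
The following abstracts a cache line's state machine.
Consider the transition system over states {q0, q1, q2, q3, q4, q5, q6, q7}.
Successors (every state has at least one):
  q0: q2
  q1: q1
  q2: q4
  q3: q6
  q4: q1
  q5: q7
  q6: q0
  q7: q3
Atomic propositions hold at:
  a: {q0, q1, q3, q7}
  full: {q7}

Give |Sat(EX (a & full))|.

Sat(a & full) = {q7}
Sat(EX (a & full)) = {s : some successor in {q7}} = {q5}
|Sat(EX (a & full))| = |{q5}| = 1.

1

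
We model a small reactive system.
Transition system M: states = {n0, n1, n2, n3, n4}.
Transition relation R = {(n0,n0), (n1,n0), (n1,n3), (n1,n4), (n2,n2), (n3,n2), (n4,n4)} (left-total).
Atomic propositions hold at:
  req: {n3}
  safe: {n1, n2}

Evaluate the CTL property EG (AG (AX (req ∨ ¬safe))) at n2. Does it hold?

Sat(¬safe) = {n0, n3, n4}
Sat(req ∨ ¬safe) = {n0, n3, n4}
Sat(AX (req ∨ ¬safe)) = {s : every successor in {n0, n3, n4}} = {n0, n1, n4}
AG (AX (req ∨ ¬safe)): greatest fixpoint, start Z0 = {n0, n1, n4}, keep only states in Sat with every successor in Z. Z1 = {n0, n4}; fixed.
Sat(AG (AX (req ∨ ¬safe))) = {n0, n4}
EG (AG (AX (req ∨ ¬safe))): greatest fixpoint, start Z0 = {n0, n4}, keep only states in Sat with some successor in Z. Already a fixed point.
Sat(EG (AG (AX (req ∨ ¬safe)))) = {n0, n4}
n2 ∉ Sat(EG (AG (AX (req ∨ ¬safe)))) = {n0, n4}, so the formula does not hold at n2.

No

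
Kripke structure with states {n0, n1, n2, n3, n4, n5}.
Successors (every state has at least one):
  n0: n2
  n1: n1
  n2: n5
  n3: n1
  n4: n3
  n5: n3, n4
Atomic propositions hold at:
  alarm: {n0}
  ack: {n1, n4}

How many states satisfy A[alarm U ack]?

2

A[alarm U ack]: least fixpoint, start Z0 = Sat(ack) = {n1, n4}, add states in Sat(alarm) with every successor in Z. Already a fixed point.
Sat(A[alarm U ack]) = {n1, n4}
|Sat(A[alarm U ack])| = |{n1, n4}| = 2.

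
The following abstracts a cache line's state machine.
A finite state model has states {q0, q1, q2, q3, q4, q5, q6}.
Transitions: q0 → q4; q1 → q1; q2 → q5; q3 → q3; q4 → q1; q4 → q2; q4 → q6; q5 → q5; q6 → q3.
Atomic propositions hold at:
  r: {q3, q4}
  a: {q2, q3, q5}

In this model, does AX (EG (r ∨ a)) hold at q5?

Yes

Sat(r ∨ a) = {q2, q3, q4, q5}
EG (r ∨ a): greatest fixpoint, start Z0 = {q2, q3, q4, q5}, keep only states in Sat with some successor in Z. Already a fixed point.
Sat(EG (r ∨ a)) = {q2, q3, q4, q5}
Sat(AX (EG (r ∨ a))) = {s : every successor in {q2, q3, q4, q5}} = {q0, q2, q3, q5, q6}
q5 ∈ Sat(AX (EG (r ∨ a))) = {q0, q2, q3, q5, q6}, so the formula holds at q5.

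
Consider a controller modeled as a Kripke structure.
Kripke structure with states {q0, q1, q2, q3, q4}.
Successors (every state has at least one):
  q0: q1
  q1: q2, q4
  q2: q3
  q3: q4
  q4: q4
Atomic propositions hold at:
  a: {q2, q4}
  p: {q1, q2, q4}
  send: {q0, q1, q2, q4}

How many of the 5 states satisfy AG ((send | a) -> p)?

Sat(send | a) = {q0, q1, q2, q4}
Sat((send | a) -> p) = {q1, q2, q3, q4}
AG ((send | a) -> p): greatest fixpoint, start Z0 = {q1, q2, q3, q4}, keep only states in Sat with every successor in Z. Already a fixed point.
Sat(AG ((send | a) -> p)) = {q1, q2, q3, q4}
|Sat(AG ((send | a) -> p))| = |{q1, q2, q3, q4}| = 4.

4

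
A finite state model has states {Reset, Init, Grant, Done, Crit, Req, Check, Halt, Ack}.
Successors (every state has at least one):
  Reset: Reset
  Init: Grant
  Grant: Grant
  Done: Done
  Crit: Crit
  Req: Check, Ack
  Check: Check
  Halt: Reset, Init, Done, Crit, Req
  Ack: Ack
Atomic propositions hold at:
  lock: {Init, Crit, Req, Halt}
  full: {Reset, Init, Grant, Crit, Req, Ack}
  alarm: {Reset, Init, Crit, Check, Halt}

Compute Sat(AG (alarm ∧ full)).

{Reset, Crit}

Sat(alarm ∧ full) = {Reset, Init, Crit}
AG (alarm ∧ full): greatest fixpoint, start Z0 = {Reset, Init, Crit}, keep only states in Sat with every successor in Z. Z1 = {Reset, Crit}; fixed.
Sat(AG (alarm ∧ full)) = {Reset, Crit}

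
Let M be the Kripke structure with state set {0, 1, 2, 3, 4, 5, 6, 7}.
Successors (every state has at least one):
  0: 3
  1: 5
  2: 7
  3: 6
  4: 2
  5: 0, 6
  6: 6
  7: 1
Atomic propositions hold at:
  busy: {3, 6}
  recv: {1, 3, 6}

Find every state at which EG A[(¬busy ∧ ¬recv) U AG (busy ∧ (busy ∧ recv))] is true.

{0, 3, 5, 6}

Sat(¬busy) = {0, 1, 2, 4, 5, 7}
Sat(¬recv) = {0, 2, 4, 5, 7}
Sat(¬busy ∧ ¬recv) = {0, 2, 4, 5, 7}
Sat(busy ∧ recv) = {3, 6}
Sat(busy ∧ (busy ∧ recv)) = {3, 6}
AG (busy ∧ (busy ∧ recv)): greatest fixpoint, start Z0 = {3, 6}, keep only states in Sat with every successor in Z. Already a fixed point.
Sat(AG (busy ∧ (busy ∧ recv))) = {3, 6}
A[(¬busy ∧ ¬recv) U AG (busy ∧ (busy ∧ recv))]: least fixpoint, start Z0 = Sat(AG (busy ∧ (busy ∧ recv))) = {3, 6}, add states in Sat(¬busy ∧ ¬recv) with every successor in Z. Z1 = {0, 3, 6}; Z2 = {0, 3, 5, 6}; fixed.
Sat(A[(¬busy ∧ ¬recv) U AG (busy ∧ (busy ∧ recv))]) = {0, 3, 5, 6}
EG A[(¬busy ∧ ¬recv) U AG (busy ∧ (busy ∧ recv))]: greatest fixpoint, start Z0 = {0, 3, 5, 6}, keep only states in Sat with some successor in Z. Already a fixed point.
Sat(EG A[(¬busy ∧ ¬recv) U AG (busy ∧ (busy ∧ recv))]) = {0, 3, 5, 6}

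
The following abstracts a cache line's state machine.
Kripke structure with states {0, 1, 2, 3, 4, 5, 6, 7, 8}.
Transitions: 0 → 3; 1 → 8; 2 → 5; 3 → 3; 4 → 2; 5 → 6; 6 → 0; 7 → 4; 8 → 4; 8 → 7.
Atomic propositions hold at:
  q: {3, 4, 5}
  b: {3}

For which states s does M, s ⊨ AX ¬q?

{1, 4, 5, 6}

Sat(¬q) = {0, 1, 2, 6, 7, 8}
Sat(AX ¬q) = {s : every successor in {0, 1, 2, 6, 7, 8}} = {1, 4, 5, 6}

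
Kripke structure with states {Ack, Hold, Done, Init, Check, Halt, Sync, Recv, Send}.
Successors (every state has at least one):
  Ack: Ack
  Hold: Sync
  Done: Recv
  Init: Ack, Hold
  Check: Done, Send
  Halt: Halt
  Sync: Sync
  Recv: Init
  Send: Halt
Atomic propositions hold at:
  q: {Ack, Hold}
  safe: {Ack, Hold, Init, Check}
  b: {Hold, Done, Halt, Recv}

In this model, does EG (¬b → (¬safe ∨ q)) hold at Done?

Sat(¬b) = {Ack, Init, Check, Sync, Send}
Sat(¬safe) = {Done, Halt, Sync, Recv, Send}
Sat(¬safe ∨ q) = {Ack, Hold, Done, Halt, Sync, Recv, Send}
Sat(¬b → (¬safe ∨ q)) = {Ack, Hold, Done, Halt, Sync, Recv, Send}
EG (¬b → (¬safe ∨ q)): greatest fixpoint, start Z0 = {Ack, Hold, Done, Halt, Sync, Recv, Send}, keep only states in Sat with some successor in Z. Z1 = {Ack, Hold, Done, Halt, Sync, Send}; Z2 = {Ack, Hold, Halt, Sync, Send}; fixed.
Sat(EG (¬b → (¬safe ∨ q))) = {Ack, Hold, Halt, Sync, Send}
Done ∉ Sat(EG (¬b → (¬safe ∨ q))) = {Ack, Hold, Halt, Sync, Send}, so the formula does not hold at Done.

No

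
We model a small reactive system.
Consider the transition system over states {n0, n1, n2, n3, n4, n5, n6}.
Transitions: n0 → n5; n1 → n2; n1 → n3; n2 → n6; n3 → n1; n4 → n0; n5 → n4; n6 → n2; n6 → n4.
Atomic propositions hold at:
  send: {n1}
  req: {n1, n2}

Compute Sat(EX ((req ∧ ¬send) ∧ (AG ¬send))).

{n1, n6}

Sat(¬send) = {n0, n2, n3, n4, n5, n6}
Sat(req ∧ ¬send) = {n2}
AG ¬send: greatest fixpoint, start Z0 = {n0, n2, n3, n4, n5, n6}, keep only states in Sat with every successor in Z. Z1 = {n0, n2, n4, n5, n6}; fixed.
Sat(AG ¬send) = {n0, n2, n4, n5, n6}
Sat((req ∧ ¬send) ∧ (AG ¬send)) = {n2}
Sat(EX ((req ∧ ¬send) ∧ (AG ¬send))) = {s : some successor in {n2}} = {n1, n6}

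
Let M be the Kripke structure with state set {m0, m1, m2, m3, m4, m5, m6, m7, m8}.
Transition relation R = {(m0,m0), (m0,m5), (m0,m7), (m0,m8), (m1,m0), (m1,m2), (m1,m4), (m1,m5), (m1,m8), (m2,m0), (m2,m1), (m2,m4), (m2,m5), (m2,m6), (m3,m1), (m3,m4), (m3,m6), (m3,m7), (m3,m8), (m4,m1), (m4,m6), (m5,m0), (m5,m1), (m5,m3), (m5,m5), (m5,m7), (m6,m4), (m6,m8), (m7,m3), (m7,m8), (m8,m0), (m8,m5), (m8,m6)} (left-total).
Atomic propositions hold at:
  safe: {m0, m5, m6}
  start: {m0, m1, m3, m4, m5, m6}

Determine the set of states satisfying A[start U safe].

{m0, m5, m6}

A[start U safe]: least fixpoint, start Z0 = Sat(safe) = {m0, m5, m6}, add states in Sat(start) with every successor in Z. Already a fixed point.
Sat(A[start U safe]) = {m0, m5, m6}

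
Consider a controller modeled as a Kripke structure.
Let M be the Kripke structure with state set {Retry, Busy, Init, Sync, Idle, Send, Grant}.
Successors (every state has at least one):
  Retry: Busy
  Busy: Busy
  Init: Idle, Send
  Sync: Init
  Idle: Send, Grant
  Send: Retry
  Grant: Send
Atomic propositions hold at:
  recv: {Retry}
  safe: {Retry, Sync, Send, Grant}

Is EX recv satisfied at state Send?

Sat(EX recv) = {s : some successor in {Retry}} = {Send}
Send ∈ Sat(EX recv) = {Send}, so the formula holds at Send.

Yes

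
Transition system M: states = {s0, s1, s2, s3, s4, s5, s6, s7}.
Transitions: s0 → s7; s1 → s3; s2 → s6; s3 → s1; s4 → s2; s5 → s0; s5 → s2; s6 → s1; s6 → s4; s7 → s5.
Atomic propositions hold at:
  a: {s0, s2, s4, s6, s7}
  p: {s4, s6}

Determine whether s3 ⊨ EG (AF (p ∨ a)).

No

Sat(p ∨ a) = {s0, s2, s4, s6, s7}
AF (p ∨ a): least fixpoint, start Z0 = {s0, s2, s4, s6, s7}, add states with every successor in Z. Z1 = {s0, s2, s4, s5, s6, s7}; fixed.
Sat(AF (p ∨ a)) = {s0, s2, s4, s5, s6, s7}
EG (AF (p ∨ a)): greatest fixpoint, start Z0 = {s0, s2, s4, s5, s6, s7}, keep only states in Sat with some successor in Z. Already a fixed point.
Sat(EG (AF (p ∨ a))) = {s0, s2, s4, s5, s6, s7}
s3 ∉ Sat(EG (AF (p ∨ a))) = {s0, s2, s4, s5, s6, s7}, so the formula does not hold at s3.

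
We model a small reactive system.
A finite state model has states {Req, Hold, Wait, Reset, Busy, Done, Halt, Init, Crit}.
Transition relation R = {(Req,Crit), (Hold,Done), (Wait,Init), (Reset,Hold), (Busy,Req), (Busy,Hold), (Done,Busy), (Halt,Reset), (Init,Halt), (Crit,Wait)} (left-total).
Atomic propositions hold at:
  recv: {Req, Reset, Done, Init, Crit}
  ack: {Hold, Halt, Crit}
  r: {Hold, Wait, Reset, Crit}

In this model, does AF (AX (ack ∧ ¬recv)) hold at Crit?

Sat(¬recv) = {Hold, Wait, Busy, Halt}
Sat(ack ∧ ¬recv) = {Hold, Halt}
Sat(AX (ack ∧ ¬recv)) = {s : every successor in {Hold, Halt}} = {Reset, Init}
AF (AX (ack ∧ ¬recv)): least fixpoint, start Z0 = {Reset, Init}, add states with every successor in Z. Z1 = {Wait, Reset, Halt, Init}; Z2 = {Wait, Reset, Halt, Init, Crit}; Z3 = {Req, Wait, Reset, Halt, Init, Crit}; fixed.
Sat(AF (AX (ack ∧ ¬recv))) = {Req, Wait, Reset, Halt, Init, Crit}
Crit ∈ Sat(AF (AX (ack ∧ ¬recv))) = {Req, Wait, Reset, Halt, Init, Crit}, so the formula holds at Crit.

Yes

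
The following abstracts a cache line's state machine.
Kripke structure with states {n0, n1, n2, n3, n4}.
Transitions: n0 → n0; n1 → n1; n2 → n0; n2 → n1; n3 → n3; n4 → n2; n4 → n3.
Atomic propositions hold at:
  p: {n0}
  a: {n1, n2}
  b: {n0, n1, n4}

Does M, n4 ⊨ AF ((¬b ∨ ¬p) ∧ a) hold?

Sat(¬b) = {n2, n3}
Sat(¬p) = {n1, n2, n3, n4}
Sat(¬b ∨ ¬p) = {n1, n2, n3, n4}
Sat((¬b ∨ ¬p) ∧ a) = {n1, n2}
AF ((¬b ∨ ¬p) ∧ a): least fixpoint, start Z0 = {n1, n2}, add states with every successor in Z. Already a fixed point.
Sat(AF ((¬b ∨ ¬p) ∧ a)) = {n1, n2}
n4 ∉ Sat(AF ((¬b ∨ ¬p) ∧ a)) = {n1, n2}, so the formula does not hold at n4.

No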